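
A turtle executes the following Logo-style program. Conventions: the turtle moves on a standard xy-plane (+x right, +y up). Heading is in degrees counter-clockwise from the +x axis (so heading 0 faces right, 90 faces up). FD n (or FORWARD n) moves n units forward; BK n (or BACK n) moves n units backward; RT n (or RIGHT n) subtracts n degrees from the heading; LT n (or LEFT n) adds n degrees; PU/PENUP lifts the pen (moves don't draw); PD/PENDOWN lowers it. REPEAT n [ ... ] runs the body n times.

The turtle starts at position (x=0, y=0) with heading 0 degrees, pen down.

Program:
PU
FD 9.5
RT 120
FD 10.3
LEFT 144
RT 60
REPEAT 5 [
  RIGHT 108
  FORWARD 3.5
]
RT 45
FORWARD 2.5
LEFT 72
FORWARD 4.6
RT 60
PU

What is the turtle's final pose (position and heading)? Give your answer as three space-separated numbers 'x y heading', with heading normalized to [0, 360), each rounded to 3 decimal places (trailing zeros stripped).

Answer: -4.911 -5.731 111

Derivation:
Executing turtle program step by step:
Start: pos=(0,0), heading=0, pen down
PU: pen up
FD 9.5: (0,0) -> (9.5,0) [heading=0, move]
RT 120: heading 0 -> 240
FD 10.3: (9.5,0) -> (4.35,-8.92) [heading=240, move]
LT 144: heading 240 -> 24
RT 60: heading 24 -> 324
REPEAT 5 [
  -- iteration 1/5 --
  RT 108: heading 324 -> 216
  FD 3.5: (4.35,-8.92) -> (1.518,-10.977) [heading=216, move]
  -- iteration 2/5 --
  RT 108: heading 216 -> 108
  FD 3.5: (1.518,-10.977) -> (0.437,-7.649) [heading=108, move]
  -- iteration 3/5 --
  RT 108: heading 108 -> 0
  FD 3.5: (0.437,-7.649) -> (3.937,-7.649) [heading=0, move]
  -- iteration 4/5 --
  RT 108: heading 0 -> 252
  FD 3.5: (3.937,-7.649) -> (2.855,-10.977) [heading=252, move]
  -- iteration 5/5 --
  RT 108: heading 252 -> 144
  FD 3.5: (2.855,-10.977) -> (0.024,-8.92) [heading=144, move]
]
RT 45: heading 144 -> 99
FD 2.5: (0.024,-8.92) -> (-0.367,-6.451) [heading=99, move]
LT 72: heading 99 -> 171
FD 4.6: (-0.367,-6.451) -> (-4.911,-5.731) [heading=171, move]
RT 60: heading 171 -> 111
PU: pen up
Final: pos=(-4.911,-5.731), heading=111, 0 segment(s) drawn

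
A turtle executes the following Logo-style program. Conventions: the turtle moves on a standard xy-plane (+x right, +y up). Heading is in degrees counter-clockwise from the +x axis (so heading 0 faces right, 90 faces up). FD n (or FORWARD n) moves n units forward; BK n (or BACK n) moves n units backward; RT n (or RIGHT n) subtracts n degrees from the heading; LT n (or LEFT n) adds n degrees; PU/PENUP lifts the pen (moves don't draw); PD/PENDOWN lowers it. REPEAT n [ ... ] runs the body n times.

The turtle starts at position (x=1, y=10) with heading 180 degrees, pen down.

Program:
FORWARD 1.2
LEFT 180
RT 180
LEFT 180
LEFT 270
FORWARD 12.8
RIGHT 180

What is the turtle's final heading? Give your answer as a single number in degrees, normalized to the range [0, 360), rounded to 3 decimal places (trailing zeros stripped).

Answer: 90

Derivation:
Executing turtle program step by step:
Start: pos=(1,10), heading=180, pen down
FD 1.2: (1,10) -> (-0.2,10) [heading=180, draw]
LT 180: heading 180 -> 0
RT 180: heading 0 -> 180
LT 180: heading 180 -> 0
LT 270: heading 0 -> 270
FD 12.8: (-0.2,10) -> (-0.2,-2.8) [heading=270, draw]
RT 180: heading 270 -> 90
Final: pos=(-0.2,-2.8), heading=90, 2 segment(s) drawn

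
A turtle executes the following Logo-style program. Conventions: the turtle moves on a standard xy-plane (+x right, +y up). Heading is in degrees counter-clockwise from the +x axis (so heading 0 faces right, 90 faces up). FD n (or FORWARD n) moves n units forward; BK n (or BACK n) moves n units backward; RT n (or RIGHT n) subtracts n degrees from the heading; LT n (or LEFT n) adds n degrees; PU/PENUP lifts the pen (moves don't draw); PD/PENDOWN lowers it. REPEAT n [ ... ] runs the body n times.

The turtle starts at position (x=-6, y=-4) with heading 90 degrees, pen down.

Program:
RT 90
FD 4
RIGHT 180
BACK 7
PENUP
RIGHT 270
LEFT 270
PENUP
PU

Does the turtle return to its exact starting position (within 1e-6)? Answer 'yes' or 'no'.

Executing turtle program step by step:
Start: pos=(-6,-4), heading=90, pen down
RT 90: heading 90 -> 0
FD 4: (-6,-4) -> (-2,-4) [heading=0, draw]
RT 180: heading 0 -> 180
BK 7: (-2,-4) -> (5,-4) [heading=180, draw]
PU: pen up
RT 270: heading 180 -> 270
LT 270: heading 270 -> 180
PU: pen up
PU: pen up
Final: pos=(5,-4), heading=180, 2 segment(s) drawn

Start position: (-6, -4)
Final position: (5, -4)
Distance = 11; >= 1e-6 -> NOT closed

Answer: no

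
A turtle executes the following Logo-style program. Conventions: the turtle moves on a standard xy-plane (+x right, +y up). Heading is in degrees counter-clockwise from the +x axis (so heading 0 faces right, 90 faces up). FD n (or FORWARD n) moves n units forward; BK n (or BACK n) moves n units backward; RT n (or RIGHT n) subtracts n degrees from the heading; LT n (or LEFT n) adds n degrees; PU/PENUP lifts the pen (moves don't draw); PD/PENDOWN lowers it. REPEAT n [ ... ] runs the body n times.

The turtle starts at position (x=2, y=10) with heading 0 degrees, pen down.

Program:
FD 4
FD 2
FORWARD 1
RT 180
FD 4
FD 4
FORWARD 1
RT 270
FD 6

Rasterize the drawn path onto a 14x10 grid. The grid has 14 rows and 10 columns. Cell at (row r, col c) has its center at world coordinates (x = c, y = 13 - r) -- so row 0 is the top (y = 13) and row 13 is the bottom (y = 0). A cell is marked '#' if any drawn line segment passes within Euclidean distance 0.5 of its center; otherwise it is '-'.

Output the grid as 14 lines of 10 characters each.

Answer: ----------
----------
----------
##########
#---------
#---------
#---------
#---------
#---------
#---------
----------
----------
----------
----------

Derivation:
Segment 0: (2,10) -> (6,10)
Segment 1: (6,10) -> (8,10)
Segment 2: (8,10) -> (9,10)
Segment 3: (9,10) -> (5,10)
Segment 4: (5,10) -> (1,10)
Segment 5: (1,10) -> (0,10)
Segment 6: (0,10) -> (0,4)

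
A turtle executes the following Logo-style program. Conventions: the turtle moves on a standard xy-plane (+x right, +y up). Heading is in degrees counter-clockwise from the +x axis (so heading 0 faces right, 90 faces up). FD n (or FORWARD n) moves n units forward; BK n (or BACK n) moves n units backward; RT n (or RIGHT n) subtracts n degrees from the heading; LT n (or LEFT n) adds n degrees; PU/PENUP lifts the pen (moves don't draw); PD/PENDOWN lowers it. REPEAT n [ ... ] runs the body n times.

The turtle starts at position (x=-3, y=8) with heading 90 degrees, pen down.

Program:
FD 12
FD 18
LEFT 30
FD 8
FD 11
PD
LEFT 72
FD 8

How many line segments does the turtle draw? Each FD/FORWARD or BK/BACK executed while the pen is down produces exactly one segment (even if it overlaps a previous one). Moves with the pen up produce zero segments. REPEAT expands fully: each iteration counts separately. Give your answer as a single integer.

Answer: 5

Derivation:
Executing turtle program step by step:
Start: pos=(-3,8), heading=90, pen down
FD 12: (-3,8) -> (-3,20) [heading=90, draw]
FD 18: (-3,20) -> (-3,38) [heading=90, draw]
LT 30: heading 90 -> 120
FD 8: (-3,38) -> (-7,44.928) [heading=120, draw]
FD 11: (-7,44.928) -> (-12.5,54.454) [heading=120, draw]
PD: pen down
LT 72: heading 120 -> 192
FD 8: (-12.5,54.454) -> (-20.325,52.791) [heading=192, draw]
Final: pos=(-20.325,52.791), heading=192, 5 segment(s) drawn
Segments drawn: 5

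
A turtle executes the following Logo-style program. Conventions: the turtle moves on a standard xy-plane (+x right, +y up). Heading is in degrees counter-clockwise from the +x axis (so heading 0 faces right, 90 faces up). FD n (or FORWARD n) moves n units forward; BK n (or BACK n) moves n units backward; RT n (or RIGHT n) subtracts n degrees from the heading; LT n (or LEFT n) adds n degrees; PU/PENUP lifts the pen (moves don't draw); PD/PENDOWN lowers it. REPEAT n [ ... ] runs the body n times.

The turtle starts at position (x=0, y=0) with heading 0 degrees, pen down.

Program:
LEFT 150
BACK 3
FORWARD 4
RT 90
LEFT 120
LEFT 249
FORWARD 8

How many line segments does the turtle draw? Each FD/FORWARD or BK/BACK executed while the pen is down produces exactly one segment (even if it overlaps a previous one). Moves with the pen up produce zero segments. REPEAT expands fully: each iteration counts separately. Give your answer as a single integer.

Answer: 3

Derivation:
Executing turtle program step by step:
Start: pos=(0,0), heading=0, pen down
LT 150: heading 0 -> 150
BK 3: (0,0) -> (2.598,-1.5) [heading=150, draw]
FD 4: (2.598,-1.5) -> (-0.866,0.5) [heading=150, draw]
RT 90: heading 150 -> 60
LT 120: heading 60 -> 180
LT 249: heading 180 -> 69
FD 8: (-0.866,0.5) -> (2.001,7.969) [heading=69, draw]
Final: pos=(2.001,7.969), heading=69, 3 segment(s) drawn
Segments drawn: 3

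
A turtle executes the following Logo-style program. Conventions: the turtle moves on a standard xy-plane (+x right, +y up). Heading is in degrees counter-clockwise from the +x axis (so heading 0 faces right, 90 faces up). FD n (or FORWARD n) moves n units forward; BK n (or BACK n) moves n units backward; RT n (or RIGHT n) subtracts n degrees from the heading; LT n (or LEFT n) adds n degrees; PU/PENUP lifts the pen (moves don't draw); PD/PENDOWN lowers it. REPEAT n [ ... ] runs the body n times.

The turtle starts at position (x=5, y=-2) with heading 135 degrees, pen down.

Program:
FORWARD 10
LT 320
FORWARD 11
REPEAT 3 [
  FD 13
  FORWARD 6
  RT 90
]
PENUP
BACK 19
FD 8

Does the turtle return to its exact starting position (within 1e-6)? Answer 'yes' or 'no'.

Executing turtle program step by step:
Start: pos=(5,-2), heading=135, pen down
FD 10: (5,-2) -> (-2.071,5.071) [heading=135, draw]
LT 320: heading 135 -> 95
FD 11: (-2.071,5.071) -> (-3.03,16.029) [heading=95, draw]
REPEAT 3 [
  -- iteration 1/3 --
  FD 13: (-3.03,16.029) -> (-4.163,28.98) [heading=95, draw]
  FD 6: (-4.163,28.98) -> (-4.686,34.957) [heading=95, draw]
  RT 90: heading 95 -> 5
  -- iteration 2/3 --
  FD 13: (-4.686,34.957) -> (8.265,36.09) [heading=5, draw]
  FD 6: (8.265,36.09) -> (14.242,36.613) [heading=5, draw]
  RT 90: heading 5 -> 275
  -- iteration 3/3 --
  FD 13: (14.242,36.613) -> (15.375,23.662) [heading=275, draw]
  FD 6: (15.375,23.662) -> (15.898,17.685) [heading=275, draw]
  RT 90: heading 275 -> 185
]
PU: pen up
BK 19: (15.898,17.685) -> (34.826,19.341) [heading=185, move]
FD 8: (34.826,19.341) -> (26.856,18.644) [heading=185, move]
Final: pos=(26.856,18.644), heading=185, 8 segment(s) drawn

Start position: (5, -2)
Final position: (26.856, 18.644)
Distance = 30.064; >= 1e-6 -> NOT closed

Answer: no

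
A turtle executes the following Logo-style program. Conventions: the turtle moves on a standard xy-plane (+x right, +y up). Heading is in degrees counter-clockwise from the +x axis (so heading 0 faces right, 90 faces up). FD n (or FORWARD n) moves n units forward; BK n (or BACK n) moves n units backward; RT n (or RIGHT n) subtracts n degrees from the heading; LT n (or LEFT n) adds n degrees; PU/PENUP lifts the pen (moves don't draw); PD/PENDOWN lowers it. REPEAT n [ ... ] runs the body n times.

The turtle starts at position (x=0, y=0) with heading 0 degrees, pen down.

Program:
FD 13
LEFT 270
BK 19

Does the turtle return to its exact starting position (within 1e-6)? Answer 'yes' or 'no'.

Answer: no

Derivation:
Executing turtle program step by step:
Start: pos=(0,0), heading=0, pen down
FD 13: (0,0) -> (13,0) [heading=0, draw]
LT 270: heading 0 -> 270
BK 19: (13,0) -> (13,19) [heading=270, draw]
Final: pos=(13,19), heading=270, 2 segment(s) drawn

Start position: (0, 0)
Final position: (13, 19)
Distance = 23.022; >= 1e-6 -> NOT closed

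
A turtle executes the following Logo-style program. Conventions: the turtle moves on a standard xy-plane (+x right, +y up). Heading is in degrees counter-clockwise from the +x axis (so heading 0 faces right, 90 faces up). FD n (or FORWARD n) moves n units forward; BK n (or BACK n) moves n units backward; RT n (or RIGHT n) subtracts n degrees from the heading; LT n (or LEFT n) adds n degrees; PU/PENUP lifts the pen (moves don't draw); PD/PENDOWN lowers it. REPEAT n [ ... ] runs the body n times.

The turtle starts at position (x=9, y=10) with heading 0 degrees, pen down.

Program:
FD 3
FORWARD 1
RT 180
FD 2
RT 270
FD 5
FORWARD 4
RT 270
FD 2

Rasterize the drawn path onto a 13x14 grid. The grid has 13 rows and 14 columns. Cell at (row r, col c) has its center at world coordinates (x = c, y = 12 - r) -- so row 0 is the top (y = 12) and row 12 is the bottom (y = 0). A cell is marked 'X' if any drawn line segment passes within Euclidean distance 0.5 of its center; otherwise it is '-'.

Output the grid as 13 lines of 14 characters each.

Answer: --------------
--------------
---------XXXXX
-----------X--
-----------X--
-----------X--
-----------X--
-----------X--
-----------X--
-----------X--
-----------X--
-----------XXX
--------------

Derivation:
Segment 0: (9,10) -> (12,10)
Segment 1: (12,10) -> (13,10)
Segment 2: (13,10) -> (11,10)
Segment 3: (11,10) -> (11,5)
Segment 4: (11,5) -> (11,1)
Segment 5: (11,1) -> (13,1)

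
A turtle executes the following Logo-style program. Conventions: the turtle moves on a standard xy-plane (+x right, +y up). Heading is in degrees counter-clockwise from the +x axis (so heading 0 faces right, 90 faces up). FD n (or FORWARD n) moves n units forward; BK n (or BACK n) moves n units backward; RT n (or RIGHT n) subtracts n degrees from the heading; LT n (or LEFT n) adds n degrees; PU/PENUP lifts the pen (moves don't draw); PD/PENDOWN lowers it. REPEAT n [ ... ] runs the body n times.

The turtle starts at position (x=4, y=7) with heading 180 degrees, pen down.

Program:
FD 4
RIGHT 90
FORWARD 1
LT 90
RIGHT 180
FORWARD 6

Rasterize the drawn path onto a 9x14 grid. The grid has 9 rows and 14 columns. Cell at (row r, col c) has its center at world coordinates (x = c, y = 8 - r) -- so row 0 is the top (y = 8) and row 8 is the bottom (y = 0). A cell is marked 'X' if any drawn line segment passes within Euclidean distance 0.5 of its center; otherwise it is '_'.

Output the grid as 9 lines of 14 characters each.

Segment 0: (4,7) -> (0,7)
Segment 1: (0,7) -> (0,8)
Segment 2: (0,8) -> (6,8)

Answer: XXXXXXX_______
XXXXX_________
______________
______________
______________
______________
______________
______________
______________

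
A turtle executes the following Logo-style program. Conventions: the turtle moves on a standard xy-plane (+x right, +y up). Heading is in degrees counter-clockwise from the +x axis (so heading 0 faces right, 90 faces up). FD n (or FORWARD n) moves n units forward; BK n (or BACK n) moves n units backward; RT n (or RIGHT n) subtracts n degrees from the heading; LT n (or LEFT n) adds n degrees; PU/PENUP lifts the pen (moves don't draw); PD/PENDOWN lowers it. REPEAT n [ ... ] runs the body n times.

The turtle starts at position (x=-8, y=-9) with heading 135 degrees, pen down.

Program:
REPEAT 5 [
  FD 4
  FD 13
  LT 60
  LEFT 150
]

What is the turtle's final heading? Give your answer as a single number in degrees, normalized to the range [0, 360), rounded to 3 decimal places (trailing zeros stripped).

Answer: 105

Derivation:
Executing turtle program step by step:
Start: pos=(-8,-9), heading=135, pen down
REPEAT 5 [
  -- iteration 1/5 --
  FD 4: (-8,-9) -> (-10.828,-6.172) [heading=135, draw]
  FD 13: (-10.828,-6.172) -> (-20.021,3.021) [heading=135, draw]
  LT 60: heading 135 -> 195
  LT 150: heading 195 -> 345
  -- iteration 2/5 --
  FD 4: (-20.021,3.021) -> (-16.157,1.986) [heading=345, draw]
  FD 13: (-16.157,1.986) -> (-3.6,-1.379) [heading=345, draw]
  LT 60: heading 345 -> 45
  LT 150: heading 45 -> 195
  -- iteration 3/5 --
  FD 4: (-3.6,-1.379) -> (-7.464,-2.414) [heading=195, draw]
  FD 13: (-7.464,-2.414) -> (-20.021,-5.779) [heading=195, draw]
  LT 60: heading 195 -> 255
  LT 150: heading 255 -> 45
  -- iteration 4/5 --
  FD 4: (-20.021,-5.779) -> (-17.192,-2.951) [heading=45, draw]
  FD 13: (-17.192,-2.951) -> (-8,6.242) [heading=45, draw]
  LT 60: heading 45 -> 105
  LT 150: heading 105 -> 255
  -- iteration 5/5 --
  FD 4: (-8,6.242) -> (-9.035,2.378) [heading=255, draw]
  FD 13: (-9.035,2.378) -> (-12.4,-10.179) [heading=255, draw]
  LT 60: heading 255 -> 315
  LT 150: heading 315 -> 105
]
Final: pos=(-12.4,-10.179), heading=105, 10 segment(s) drawn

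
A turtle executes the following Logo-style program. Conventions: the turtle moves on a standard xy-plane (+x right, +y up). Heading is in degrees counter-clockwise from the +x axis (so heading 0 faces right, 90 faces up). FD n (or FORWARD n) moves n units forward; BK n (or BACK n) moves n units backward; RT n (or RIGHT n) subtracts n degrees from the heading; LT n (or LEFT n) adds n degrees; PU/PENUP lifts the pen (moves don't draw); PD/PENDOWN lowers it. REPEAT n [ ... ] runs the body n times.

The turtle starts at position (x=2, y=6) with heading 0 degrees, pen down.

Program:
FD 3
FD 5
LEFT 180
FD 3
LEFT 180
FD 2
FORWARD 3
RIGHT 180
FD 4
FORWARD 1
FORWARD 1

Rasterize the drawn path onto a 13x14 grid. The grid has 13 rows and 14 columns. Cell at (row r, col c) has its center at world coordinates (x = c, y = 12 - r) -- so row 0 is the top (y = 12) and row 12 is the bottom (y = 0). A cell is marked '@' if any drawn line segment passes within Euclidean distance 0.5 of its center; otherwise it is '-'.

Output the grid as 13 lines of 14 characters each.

Segment 0: (2,6) -> (5,6)
Segment 1: (5,6) -> (10,6)
Segment 2: (10,6) -> (7,6)
Segment 3: (7,6) -> (9,6)
Segment 4: (9,6) -> (12,6)
Segment 5: (12,6) -> (8,6)
Segment 6: (8,6) -> (7,6)
Segment 7: (7,6) -> (6,6)

Answer: --------------
--------------
--------------
--------------
--------------
--------------
--@@@@@@@@@@@-
--------------
--------------
--------------
--------------
--------------
--------------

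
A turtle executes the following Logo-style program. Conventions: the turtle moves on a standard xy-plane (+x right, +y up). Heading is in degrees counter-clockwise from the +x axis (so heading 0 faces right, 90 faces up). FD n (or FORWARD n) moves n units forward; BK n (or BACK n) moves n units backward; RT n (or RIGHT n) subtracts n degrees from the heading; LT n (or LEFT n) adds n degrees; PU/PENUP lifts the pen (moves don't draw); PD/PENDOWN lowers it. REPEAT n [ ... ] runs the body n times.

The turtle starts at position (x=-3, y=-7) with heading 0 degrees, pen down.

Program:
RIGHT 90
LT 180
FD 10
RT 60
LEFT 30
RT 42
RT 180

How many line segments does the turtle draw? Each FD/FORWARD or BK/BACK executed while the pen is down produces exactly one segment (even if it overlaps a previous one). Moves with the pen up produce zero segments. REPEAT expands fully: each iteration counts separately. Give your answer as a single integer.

Answer: 1

Derivation:
Executing turtle program step by step:
Start: pos=(-3,-7), heading=0, pen down
RT 90: heading 0 -> 270
LT 180: heading 270 -> 90
FD 10: (-3,-7) -> (-3,3) [heading=90, draw]
RT 60: heading 90 -> 30
LT 30: heading 30 -> 60
RT 42: heading 60 -> 18
RT 180: heading 18 -> 198
Final: pos=(-3,3), heading=198, 1 segment(s) drawn
Segments drawn: 1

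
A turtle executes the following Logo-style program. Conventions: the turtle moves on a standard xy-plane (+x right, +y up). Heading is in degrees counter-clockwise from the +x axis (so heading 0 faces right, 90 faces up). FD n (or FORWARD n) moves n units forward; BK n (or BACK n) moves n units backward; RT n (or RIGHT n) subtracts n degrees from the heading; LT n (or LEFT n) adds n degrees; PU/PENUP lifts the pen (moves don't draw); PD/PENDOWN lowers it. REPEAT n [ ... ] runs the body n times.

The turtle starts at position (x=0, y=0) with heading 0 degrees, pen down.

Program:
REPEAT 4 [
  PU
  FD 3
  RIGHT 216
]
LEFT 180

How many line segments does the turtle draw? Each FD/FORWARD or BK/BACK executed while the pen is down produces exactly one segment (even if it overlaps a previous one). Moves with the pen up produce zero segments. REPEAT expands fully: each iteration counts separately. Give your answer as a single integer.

Executing turtle program step by step:
Start: pos=(0,0), heading=0, pen down
REPEAT 4 [
  -- iteration 1/4 --
  PU: pen up
  FD 3: (0,0) -> (3,0) [heading=0, move]
  RT 216: heading 0 -> 144
  -- iteration 2/4 --
  PU: pen up
  FD 3: (3,0) -> (0.573,1.763) [heading=144, move]
  RT 216: heading 144 -> 288
  -- iteration 3/4 --
  PU: pen up
  FD 3: (0.573,1.763) -> (1.5,-1.09) [heading=288, move]
  RT 216: heading 288 -> 72
  -- iteration 4/4 --
  PU: pen up
  FD 3: (1.5,-1.09) -> (2.427,1.763) [heading=72, move]
  RT 216: heading 72 -> 216
]
LT 180: heading 216 -> 36
Final: pos=(2.427,1.763), heading=36, 0 segment(s) drawn
Segments drawn: 0

Answer: 0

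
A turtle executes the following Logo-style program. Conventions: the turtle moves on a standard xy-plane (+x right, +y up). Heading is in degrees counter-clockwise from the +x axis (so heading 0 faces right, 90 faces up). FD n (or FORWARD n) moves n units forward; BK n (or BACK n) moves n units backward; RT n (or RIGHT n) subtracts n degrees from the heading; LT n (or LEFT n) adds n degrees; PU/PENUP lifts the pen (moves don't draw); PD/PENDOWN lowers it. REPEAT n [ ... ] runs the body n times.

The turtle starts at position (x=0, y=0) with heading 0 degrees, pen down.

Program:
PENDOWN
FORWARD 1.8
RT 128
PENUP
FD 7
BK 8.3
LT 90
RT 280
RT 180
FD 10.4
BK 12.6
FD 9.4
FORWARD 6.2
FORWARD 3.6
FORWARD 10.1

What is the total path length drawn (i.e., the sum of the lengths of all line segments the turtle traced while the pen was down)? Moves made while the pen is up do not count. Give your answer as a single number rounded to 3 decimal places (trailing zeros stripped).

Executing turtle program step by step:
Start: pos=(0,0), heading=0, pen down
PD: pen down
FD 1.8: (0,0) -> (1.8,0) [heading=0, draw]
RT 128: heading 0 -> 232
PU: pen up
FD 7: (1.8,0) -> (-2.51,-5.516) [heading=232, move]
BK 8.3: (-2.51,-5.516) -> (2.6,1.024) [heading=232, move]
LT 90: heading 232 -> 322
RT 280: heading 322 -> 42
RT 180: heading 42 -> 222
FD 10.4: (2.6,1.024) -> (-5.128,-5.935) [heading=222, move]
BK 12.6: (-5.128,-5.935) -> (4.235,2.497) [heading=222, move]
FD 9.4: (4.235,2.497) -> (-2.75,-3.793) [heading=222, move]
FD 6.2: (-2.75,-3.793) -> (-7.358,-7.942) [heading=222, move]
FD 3.6: (-7.358,-7.942) -> (-10.033,-10.351) [heading=222, move]
FD 10.1: (-10.033,-10.351) -> (-17.539,-17.109) [heading=222, move]
Final: pos=(-17.539,-17.109), heading=222, 1 segment(s) drawn

Segment lengths:
  seg 1: (0,0) -> (1.8,0), length = 1.8
Total = 1.8

Answer: 1.8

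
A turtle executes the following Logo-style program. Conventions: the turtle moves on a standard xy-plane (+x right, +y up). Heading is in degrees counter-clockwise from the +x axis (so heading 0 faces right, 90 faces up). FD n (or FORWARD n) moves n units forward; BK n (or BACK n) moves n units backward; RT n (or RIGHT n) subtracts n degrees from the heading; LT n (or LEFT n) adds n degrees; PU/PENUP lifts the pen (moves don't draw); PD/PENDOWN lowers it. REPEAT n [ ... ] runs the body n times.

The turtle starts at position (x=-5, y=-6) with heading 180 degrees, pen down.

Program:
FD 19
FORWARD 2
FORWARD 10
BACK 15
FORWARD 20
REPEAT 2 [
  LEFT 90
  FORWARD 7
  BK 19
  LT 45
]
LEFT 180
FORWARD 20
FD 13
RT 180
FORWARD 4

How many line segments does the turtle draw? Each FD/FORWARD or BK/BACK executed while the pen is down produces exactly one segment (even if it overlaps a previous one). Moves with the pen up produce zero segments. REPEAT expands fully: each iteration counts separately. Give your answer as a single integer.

Executing turtle program step by step:
Start: pos=(-5,-6), heading=180, pen down
FD 19: (-5,-6) -> (-24,-6) [heading=180, draw]
FD 2: (-24,-6) -> (-26,-6) [heading=180, draw]
FD 10: (-26,-6) -> (-36,-6) [heading=180, draw]
BK 15: (-36,-6) -> (-21,-6) [heading=180, draw]
FD 20: (-21,-6) -> (-41,-6) [heading=180, draw]
REPEAT 2 [
  -- iteration 1/2 --
  LT 90: heading 180 -> 270
  FD 7: (-41,-6) -> (-41,-13) [heading=270, draw]
  BK 19: (-41,-13) -> (-41,6) [heading=270, draw]
  LT 45: heading 270 -> 315
  -- iteration 2/2 --
  LT 90: heading 315 -> 45
  FD 7: (-41,6) -> (-36.05,10.95) [heading=45, draw]
  BK 19: (-36.05,10.95) -> (-49.485,-2.485) [heading=45, draw]
  LT 45: heading 45 -> 90
]
LT 180: heading 90 -> 270
FD 20: (-49.485,-2.485) -> (-49.485,-22.485) [heading=270, draw]
FD 13: (-49.485,-22.485) -> (-49.485,-35.485) [heading=270, draw]
RT 180: heading 270 -> 90
FD 4: (-49.485,-35.485) -> (-49.485,-31.485) [heading=90, draw]
Final: pos=(-49.485,-31.485), heading=90, 12 segment(s) drawn
Segments drawn: 12

Answer: 12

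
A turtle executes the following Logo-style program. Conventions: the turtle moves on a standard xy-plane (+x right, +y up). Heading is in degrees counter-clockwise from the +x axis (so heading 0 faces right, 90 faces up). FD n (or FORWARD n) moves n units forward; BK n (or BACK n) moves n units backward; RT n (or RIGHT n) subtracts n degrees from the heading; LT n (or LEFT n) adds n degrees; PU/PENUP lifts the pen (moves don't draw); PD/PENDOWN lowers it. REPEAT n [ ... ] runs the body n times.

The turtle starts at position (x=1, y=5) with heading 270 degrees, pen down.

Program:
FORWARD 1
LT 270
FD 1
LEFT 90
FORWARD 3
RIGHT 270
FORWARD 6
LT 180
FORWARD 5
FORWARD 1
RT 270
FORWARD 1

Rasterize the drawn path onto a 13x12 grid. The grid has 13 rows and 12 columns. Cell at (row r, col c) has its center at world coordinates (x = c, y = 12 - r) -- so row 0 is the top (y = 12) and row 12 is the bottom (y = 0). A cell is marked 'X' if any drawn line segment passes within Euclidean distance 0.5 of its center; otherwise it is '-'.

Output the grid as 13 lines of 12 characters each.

Segment 0: (1,5) -> (1,4)
Segment 1: (1,4) -> (-0,4)
Segment 2: (-0,4) -> (-0,1)
Segment 3: (-0,1) -> (6,1)
Segment 4: (6,1) -> (1,1)
Segment 5: (1,1) -> (-0,1)
Segment 6: (-0,1) -> (-0,0)

Answer: ------------
------------
------------
------------
------------
------------
------------
-X----------
XX----------
X-----------
X-----------
XXXXXXX-----
X-----------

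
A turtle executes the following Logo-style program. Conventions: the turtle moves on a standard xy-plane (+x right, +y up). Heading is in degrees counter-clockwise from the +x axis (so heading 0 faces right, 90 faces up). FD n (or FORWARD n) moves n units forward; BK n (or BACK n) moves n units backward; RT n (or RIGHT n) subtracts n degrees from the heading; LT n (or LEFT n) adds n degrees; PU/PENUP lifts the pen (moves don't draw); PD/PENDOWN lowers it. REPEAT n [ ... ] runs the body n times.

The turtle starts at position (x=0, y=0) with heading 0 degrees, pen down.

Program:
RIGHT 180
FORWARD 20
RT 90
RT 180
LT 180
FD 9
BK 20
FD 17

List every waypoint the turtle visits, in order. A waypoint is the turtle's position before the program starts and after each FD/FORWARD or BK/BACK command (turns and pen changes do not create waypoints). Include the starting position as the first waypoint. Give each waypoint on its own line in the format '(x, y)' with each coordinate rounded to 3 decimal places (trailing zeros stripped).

Answer: (0, 0)
(-20, 0)
(-20, 9)
(-20, -11)
(-20, 6)

Derivation:
Executing turtle program step by step:
Start: pos=(0,0), heading=0, pen down
RT 180: heading 0 -> 180
FD 20: (0,0) -> (-20,0) [heading=180, draw]
RT 90: heading 180 -> 90
RT 180: heading 90 -> 270
LT 180: heading 270 -> 90
FD 9: (-20,0) -> (-20,9) [heading=90, draw]
BK 20: (-20,9) -> (-20,-11) [heading=90, draw]
FD 17: (-20,-11) -> (-20,6) [heading=90, draw]
Final: pos=(-20,6), heading=90, 4 segment(s) drawn
Waypoints (5 total):
(0, 0)
(-20, 0)
(-20, 9)
(-20, -11)
(-20, 6)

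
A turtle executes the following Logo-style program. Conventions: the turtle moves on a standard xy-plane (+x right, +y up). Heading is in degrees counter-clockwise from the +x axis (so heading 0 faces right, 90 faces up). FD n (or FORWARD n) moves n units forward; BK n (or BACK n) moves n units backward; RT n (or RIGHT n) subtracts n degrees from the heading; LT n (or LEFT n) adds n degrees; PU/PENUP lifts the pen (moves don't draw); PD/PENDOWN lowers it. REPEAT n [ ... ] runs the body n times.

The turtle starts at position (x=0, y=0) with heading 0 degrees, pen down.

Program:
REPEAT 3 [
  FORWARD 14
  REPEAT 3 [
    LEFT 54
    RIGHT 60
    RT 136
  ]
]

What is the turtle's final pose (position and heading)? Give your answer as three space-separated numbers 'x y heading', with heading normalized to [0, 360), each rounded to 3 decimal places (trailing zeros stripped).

Executing turtle program step by step:
Start: pos=(0,0), heading=0, pen down
REPEAT 3 [
  -- iteration 1/3 --
  FD 14: (0,0) -> (14,0) [heading=0, draw]
  REPEAT 3 [
    -- iteration 1/3 --
    LT 54: heading 0 -> 54
    RT 60: heading 54 -> 354
    RT 136: heading 354 -> 218
    -- iteration 2/3 --
    LT 54: heading 218 -> 272
    RT 60: heading 272 -> 212
    RT 136: heading 212 -> 76
    -- iteration 3/3 --
    LT 54: heading 76 -> 130
    RT 60: heading 130 -> 70
    RT 136: heading 70 -> 294
  ]
  -- iteration 2/3 --
  FD 14: (14,0) -> (19.694,-12.79) [heading=294, draw]
  REPEAT 3 [
    -- iteration 1/3 --
    LT 54: heading 294 -> 348
    RT 60: heading 348 -> 288
    RT 136: heading 288 -> 152
    -- iteration 2/3 --
    LT 54: heading 152 -> 206
    RT 60: heading 206 -> 146
    RT 136: heading 146 -> 10
    -- iteration 3/3 --
    LT 54: heading 10 -> 64
    RT 60: heading 64 -> 4
    RT 136: heading 4 -> 228
  ]
  -- iteration 3/3 --
  FD 14: (19.694,-12.79) -> (10.326,-23.194) [heading=228, draw]
  REPEAT 3 [
    -- iteration 1/3 --
    LT 54: heading 228 -> 282
    RT 60: heading 282 -> 222
    RT 136: heading 222 -> 86
    -- iteration 2/3 --
    LT 54: heading 86 -> 140
    RT 60: heading 140 -> 80
    RT 136: heading 80 -> 304
    -- iteration 3/3 --
    LT 54: heading 304 -> 358
    RT 60: heading 358 -> 298
    RT 136: heading 298 -> 162
  ]
]
Final: pos=(10.326,-23.194), heading=162, 3 segment(s) drawn

Answer: 10.326 -23.194 162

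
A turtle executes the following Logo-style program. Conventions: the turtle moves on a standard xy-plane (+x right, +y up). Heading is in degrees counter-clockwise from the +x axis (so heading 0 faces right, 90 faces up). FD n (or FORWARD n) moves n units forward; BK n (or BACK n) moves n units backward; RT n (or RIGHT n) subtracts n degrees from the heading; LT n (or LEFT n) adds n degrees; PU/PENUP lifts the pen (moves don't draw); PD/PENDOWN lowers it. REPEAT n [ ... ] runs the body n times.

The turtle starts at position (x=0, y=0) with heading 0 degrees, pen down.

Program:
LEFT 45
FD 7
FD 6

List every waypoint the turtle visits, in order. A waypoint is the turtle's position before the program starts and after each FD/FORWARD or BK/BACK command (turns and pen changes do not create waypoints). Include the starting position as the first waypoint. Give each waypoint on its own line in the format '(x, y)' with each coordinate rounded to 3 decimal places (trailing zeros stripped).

Executing turtle program step by step:
Start: pos=(0,0), heading=0, pen down
LT 45: heading 0 -> 45
FD 7: (0,0) -> (4.95,4.95) [heading=45, draw]
FD 6: (4.95,4.95) -> (9.192,9.192) [heading=45, draw]
Final: pos=(9.192,9.192), heading=45, 2 segment(s) drawn
Waypoints (3 total):
(0, 0)
(4.95, 4.95)
(9.192, 9.192)

Answer: (0, 0)
(4.95, 4.95)
(9.192, 9.192)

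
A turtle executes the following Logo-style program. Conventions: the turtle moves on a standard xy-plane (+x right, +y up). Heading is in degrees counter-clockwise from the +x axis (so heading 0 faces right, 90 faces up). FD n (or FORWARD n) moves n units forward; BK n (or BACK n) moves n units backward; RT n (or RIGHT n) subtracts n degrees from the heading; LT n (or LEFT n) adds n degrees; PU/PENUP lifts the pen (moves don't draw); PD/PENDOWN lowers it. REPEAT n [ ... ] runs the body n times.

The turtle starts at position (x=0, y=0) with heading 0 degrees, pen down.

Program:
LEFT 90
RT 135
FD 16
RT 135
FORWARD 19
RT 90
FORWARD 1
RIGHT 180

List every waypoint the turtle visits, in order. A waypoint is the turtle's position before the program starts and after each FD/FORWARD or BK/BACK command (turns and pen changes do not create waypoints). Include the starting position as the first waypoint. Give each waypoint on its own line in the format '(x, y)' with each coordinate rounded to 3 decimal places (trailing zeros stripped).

Executing turtle program step by step:
Start: pos=(0,0), heading=0, pen down
LT 90: heading 0 -> 90
RT 135: heading 90 -> 315
FD 16: (0,0) -> (11.314,-11.314) [heading=315, draw]
RT 135: heading 315 -> 180
FD 19: (11.314,-11.314) -> (-7.686,-11.314) [heading=180, draw]
RT 90: heading 180 -> 90
FD 1: (-7.686,-11.314) -> (-7.686,-10.314) [heading=90, draw]
RT 180: heading 90 -> 270
Final: pos=(-7.686,-10.314), heading=270, 3 segment(s) drawn
Waypoints (4 total):
(0, 0)
(11.314, -11.314)
(-7.686, -11.314)
(-7.686, -10.314)

Answer: (0, 0)
(11.314, -11.314)
(-7.686, -11.314)
(-7.686, -10.314)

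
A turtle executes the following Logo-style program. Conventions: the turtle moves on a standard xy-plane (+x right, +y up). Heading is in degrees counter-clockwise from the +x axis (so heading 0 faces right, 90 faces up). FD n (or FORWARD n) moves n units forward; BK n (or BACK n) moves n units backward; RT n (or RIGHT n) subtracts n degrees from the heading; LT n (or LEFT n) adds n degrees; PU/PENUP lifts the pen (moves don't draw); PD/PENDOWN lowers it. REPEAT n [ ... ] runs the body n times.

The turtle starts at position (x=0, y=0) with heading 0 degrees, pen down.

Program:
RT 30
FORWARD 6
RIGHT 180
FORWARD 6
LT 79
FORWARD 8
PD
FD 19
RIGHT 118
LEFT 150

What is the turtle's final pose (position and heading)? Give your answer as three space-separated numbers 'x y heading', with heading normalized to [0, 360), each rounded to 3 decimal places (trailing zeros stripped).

Executing turtle program step by step:
Start: pos=(0,0), heading=0, pen down
RT 30: heading 0 -> 330
FD 6: (0,0) -> (5.196,-3) [heading=330, draw]
RT 180: heading 330 -> 150
FD 6: (5.196,-3) -> (0,0) [heading=150, draw]
LT 79: heading 150 -> 229
FD 8: (0,0) -> (-5.248,-6.038) [heading=229, draw]
PD: pen down
FD 19: (-5.248,-6.038) -> (-17.714,-20.377) [heading=229, draw]
RT 118: heading 229 -> 111
LT 150: heading 111 -> 261
Final: pos=(-17.714,-20.377), heading=261, 4 segment(s) drawn

Answer: -17.714 -20.377 261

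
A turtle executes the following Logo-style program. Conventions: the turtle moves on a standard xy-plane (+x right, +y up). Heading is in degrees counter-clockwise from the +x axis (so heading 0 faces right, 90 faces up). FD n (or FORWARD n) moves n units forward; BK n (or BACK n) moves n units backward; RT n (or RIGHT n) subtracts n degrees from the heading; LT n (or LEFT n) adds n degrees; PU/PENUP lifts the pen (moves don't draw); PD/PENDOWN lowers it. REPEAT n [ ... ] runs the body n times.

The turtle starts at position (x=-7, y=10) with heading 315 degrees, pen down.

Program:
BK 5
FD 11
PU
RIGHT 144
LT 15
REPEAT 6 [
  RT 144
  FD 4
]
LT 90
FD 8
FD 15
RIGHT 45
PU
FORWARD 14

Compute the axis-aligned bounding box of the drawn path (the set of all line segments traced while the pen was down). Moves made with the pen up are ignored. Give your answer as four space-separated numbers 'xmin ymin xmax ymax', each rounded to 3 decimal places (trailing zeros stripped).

Answer: -10.536 5.757 -2.757 13.536

Derivation:
Executing turtle program step by step:
Start: pos=(-7,10), heading=315, pen down
BK 5: (-7,10) -> (-10.536,13.536) [heading=315, draw]
FD 11: (-10.536,13.536) -> (-2.757,5.757) [heading=315, draw]
PU: pen up
RT 144: heading 315 -> 171
LT 15: heading 171 -> 186
REPEAT 6 [
  -- iteration 1/6 --
  RT 144: heading 186 -> 42
  FD 4: (-2.757,5.757) -> (0.215,8.434) [heading=42, move]
  -- iteration 2/6 --
  RT 144: heading 42 -> 258
  FD 4: (0.215,8.434) -> (-0.616,4.521) [heading=258, move]
  -- iteration 3/6 --
  RT 144: heading 258 -> 114
  FD 4: (-0.616,4.521) -> (-2.243,8.175) [heading=114, move]
  -- iteration 4/6 --
  RT 144: heading 114 -> 330
  FD 4: (-2.243,8.175) -> (1.221,6.175) [heading=330, move]
  -- iteration 5/6 --
  RT 144: heading 330 -> 186
  FD 4: (1.221,6.175) -> (-2.757,5.757) [heading=186, move]
  -- iteration 6/6 --
  RT 144: heading 186 -> 42
  FD 4: (-2.757,5.757) -> (0.215,8.434) [heading=42, move]
]
LT 90: heading 42 -> 132
FD 8: (0.215,8.434) -> (-5.138,14.379) [heading=132, move]
FD 15: (-5.138,14.379) -> (-15.175,25.526) [heading=132, move]
RT 45: heading 132 -> 87
PU: pen up
FD 14: (-15.175,25.526) -> (-14.442,39.507) [heading=87, move]
Final: pos=(-14.442,39.507), heading=87, 2 segment(s) drawn

Segment endpoints: x in {-10.536, -7, -2.757}, y in {5.757, 10, 13.536}
xmin=-10.536, ymin=5.757, xmax=-2.757, ymax=13.536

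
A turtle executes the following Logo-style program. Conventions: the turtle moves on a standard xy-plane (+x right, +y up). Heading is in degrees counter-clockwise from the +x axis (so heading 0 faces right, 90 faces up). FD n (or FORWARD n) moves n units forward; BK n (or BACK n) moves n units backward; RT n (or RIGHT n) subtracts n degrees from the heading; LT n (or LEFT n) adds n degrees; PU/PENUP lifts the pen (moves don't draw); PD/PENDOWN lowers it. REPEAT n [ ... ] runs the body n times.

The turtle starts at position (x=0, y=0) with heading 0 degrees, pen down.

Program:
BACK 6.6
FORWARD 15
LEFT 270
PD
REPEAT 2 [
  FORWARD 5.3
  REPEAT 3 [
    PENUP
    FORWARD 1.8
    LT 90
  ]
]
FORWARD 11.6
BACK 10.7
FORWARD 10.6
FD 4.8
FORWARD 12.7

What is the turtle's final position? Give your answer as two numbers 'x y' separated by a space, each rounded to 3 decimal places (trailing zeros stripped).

Executing turtle program step by step:
Start: pos=(0,0), heading=0, pen down
BK 6.6: (0,0) -> (-6.6,0) [heading=0, draw]
FD 15: (-6.6,0) -> (8.4,0) [heading=0, draw]
LT 270: heading 0 -> 270
PD: pen down
REPEAT 2 [
  -- iteration 1/2 --
  FD 5.3: (8.4,0) -> (8.4,-5.3) [heading=270, draw]
  REPEAT 3 [
    -- iteration 1/3 --
    PU: pen up
    FD 1.8: (8.4,-5.3) -> (8.4,-7.1) [heading=270, move]
    LT 90: heading 270 -> 0
    -- iteration 2/3 --
    PU: pen up
    FD 1.8: (8.4,-7.1) -> (10.2,-7.1) [heading=0, move]
    LT 90: heading 0 -> 90
    -- iteration 3/3 --
    PU: pen up
    FD 1.8: (10.2,-7.1) -> (10.2,-5.3) [heading=90, move]
    LT 90: heading 90 -> 180
  ]
  -- iteration 2/2 --
  FD 5.3: (10.2,-5.3) -> (4.9,-5.3) [heading=180, move]
  REPEAT 3 [
    -- iteration 1/3 --
    PU: pen up
    FD 1.8: (4.9,-5.3) -> (3.1,-5.3) [heading=180, move]
    LT 90: heading 180 -> 270
    -- iteration 2/3 --
    PU: pen up
    FD 1.8: (3.1,-5.3) -> (3.1,-7.1) [heading=270, move]
    LT 90: heading 270 -> 0
    -- iteration 3/3 --
    PU: pen up
    FD 1.8: (3.1,-7.1) -> (4.9,-7.1) [heading=0, move]
    LT 90: heading 0 -> 90
  ]
]
FD 11.6: (4.9,-7.1) -> (4.9,4.5) [heading=90, move]
BK 10.7: (4.9,4.5) -> (4.9,-6.2) [heading=90, move]
FD 10.6: (4.9,-6.2) -> (4.9,4.4) [heading=90, move]
FD 4.8: (4.9,4.4) -> (4.9,9.2) [heading=90, move]
FD 12.7: (4.9,9.2) -> (4.9,21.9) [heading=90, move]
Final: pos=(4.9,21.9), heading=90, 3 segment(s) drawn

Answer: 4.9 21.9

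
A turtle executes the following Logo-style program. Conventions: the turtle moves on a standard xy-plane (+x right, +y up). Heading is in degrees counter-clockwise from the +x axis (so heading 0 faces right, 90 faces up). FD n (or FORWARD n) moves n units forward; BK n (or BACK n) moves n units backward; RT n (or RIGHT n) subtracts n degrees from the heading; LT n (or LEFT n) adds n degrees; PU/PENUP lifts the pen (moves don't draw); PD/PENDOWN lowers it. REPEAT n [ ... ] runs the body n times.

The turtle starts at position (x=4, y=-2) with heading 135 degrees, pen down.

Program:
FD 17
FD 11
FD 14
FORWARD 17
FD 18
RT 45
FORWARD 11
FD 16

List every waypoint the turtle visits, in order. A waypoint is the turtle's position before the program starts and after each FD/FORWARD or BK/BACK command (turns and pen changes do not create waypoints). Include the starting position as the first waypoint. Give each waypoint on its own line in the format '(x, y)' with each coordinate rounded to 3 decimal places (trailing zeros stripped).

Executing turtle program step by step:
Start: pos=(4,-2), heading=135, pen down
FD 17: (4,-2) -> (-8.021,10.021) [heading=135, draw]
FD 11: (-8.021,10.021) -> (-15.799,17.799) [heading=135, draw]
FD 14: (-15.799,17.799) -> (-25.698,27.698) [heading=135, draw]
FD 17: (-25.698,27.698) -> (-37.719,39.719) [heading=135, draw]
FD 18: (-37.719,39.719) -> (-50.447,52.447) [heading=135, draw]
RT 45: heading 135 -> 90
FD 11: (-50.447,52.447) -> (-50.447,63.447) [heading=90, draw]
FD 16: (-50.447,63.447) -> (-50.447,79.447) [heading=90, draw]
Final: pos=(-50.447,79.447), heading=90, 7 segment(s) drawn
Waypoints (8 total):
(4, -2)
(-8.021, 10.021)
(-15.799, 17.799)
(-25.698, 27.698)
(-37.719, 39.719)
(-50.447, 52.447)
(-50.447, 63.447)
(-50.447, 79.447)

Answer: (4, -2)
(-8.021, 10.021)
(-15.799, 17.799)
(-25.698, 27.698)
(-37.719, 39.719)
(-50.447, 52.447)
(-50.447, 63.447)
(-50.447, 79.447)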